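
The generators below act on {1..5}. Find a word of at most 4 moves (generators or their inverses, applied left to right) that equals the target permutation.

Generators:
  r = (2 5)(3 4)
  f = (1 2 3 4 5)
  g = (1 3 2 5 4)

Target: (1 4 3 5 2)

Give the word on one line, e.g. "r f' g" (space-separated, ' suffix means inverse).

f g f'

  after f: (1 2 3 4 5)
  after g: (1 5 3)
  after f': (1 4 3 5 2)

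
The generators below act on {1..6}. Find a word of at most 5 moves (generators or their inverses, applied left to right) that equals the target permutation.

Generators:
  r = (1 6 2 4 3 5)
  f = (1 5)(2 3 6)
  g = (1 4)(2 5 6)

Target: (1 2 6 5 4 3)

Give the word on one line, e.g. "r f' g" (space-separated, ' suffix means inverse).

g' f r'

  after g': (1 4)(2 6 5)
  after f: (1 4 5 3 6)
  after r': (1 2 6 5 4 3)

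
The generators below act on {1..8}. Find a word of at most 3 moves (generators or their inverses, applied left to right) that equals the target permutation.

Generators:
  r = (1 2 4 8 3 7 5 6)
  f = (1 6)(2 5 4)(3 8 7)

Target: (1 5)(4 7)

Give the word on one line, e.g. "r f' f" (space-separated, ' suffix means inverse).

  after f': (1 6)(2 4 5)(3 7 8)
  after r': (1 5)(4 7)

f' r'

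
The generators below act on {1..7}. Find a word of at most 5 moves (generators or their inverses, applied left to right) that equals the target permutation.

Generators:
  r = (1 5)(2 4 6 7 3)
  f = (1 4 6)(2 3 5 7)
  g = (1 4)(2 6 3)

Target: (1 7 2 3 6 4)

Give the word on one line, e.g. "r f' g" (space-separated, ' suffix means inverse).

g r r

  after g: (1 4)(2 6 3)
  after r: (1 6 2 7 3 4 5)
  after r: (1 7 2 3 6 4)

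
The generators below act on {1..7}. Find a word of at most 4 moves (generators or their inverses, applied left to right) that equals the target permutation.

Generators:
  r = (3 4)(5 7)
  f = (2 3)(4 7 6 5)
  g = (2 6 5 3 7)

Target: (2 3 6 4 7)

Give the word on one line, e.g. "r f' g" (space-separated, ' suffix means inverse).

  after g': (2 7 3 5 6)
  after f': (2 4 5 7)(3 6)
  after r: (2 3 6 4 7)

g' f' r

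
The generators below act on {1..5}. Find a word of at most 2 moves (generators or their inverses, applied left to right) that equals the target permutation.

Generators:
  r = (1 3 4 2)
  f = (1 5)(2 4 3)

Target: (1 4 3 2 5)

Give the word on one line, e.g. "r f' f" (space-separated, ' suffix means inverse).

  after r: (1 3 4 2)
  after f': (1 4 3 2 5)

r f'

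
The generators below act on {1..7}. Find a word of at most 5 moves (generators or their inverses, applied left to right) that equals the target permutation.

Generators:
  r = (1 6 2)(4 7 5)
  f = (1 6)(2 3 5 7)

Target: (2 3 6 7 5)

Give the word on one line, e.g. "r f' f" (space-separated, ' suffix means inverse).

r f' r' r' f

  after r: (1 6 2)(4 7 5)
  after f': (2 6 7 3)(4 5)
  after r': (1 2)(3 6 4 7)
  after r': (1 6 5 7 3)
  after f: (2 3 6 7 5)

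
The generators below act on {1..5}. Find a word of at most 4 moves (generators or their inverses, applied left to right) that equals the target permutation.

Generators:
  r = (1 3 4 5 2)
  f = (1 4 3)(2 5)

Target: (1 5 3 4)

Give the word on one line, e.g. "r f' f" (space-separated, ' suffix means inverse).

  after r': (1 2 5 4 3)
  after f: (1 5 3 4)

r' f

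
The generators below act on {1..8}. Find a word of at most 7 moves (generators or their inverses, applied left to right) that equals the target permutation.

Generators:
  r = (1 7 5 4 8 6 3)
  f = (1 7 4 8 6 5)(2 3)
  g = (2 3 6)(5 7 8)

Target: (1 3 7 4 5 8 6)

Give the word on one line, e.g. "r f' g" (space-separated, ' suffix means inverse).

r' g g r f

  after r': (1 3 6 8 4 5 7)
  after g: (1 6 5 8 4 7)(2 3)
  after g: (1 2 6 7)(4 8)
  after r: (1 2 3)(4 6 5)
  after f: (1 3 7 4 5 8 6)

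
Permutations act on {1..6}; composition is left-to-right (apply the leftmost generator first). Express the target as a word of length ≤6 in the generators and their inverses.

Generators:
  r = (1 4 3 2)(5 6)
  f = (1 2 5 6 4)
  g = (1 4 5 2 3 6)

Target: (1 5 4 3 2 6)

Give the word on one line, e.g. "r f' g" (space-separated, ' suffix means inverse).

  after g: (1 4 5 2 3 6)
  after f': (1 6 4 2 3 5)
  after g': (1 3 4 5 6)
  after r: (1 2)(4 6)
  after g': (1 5 4 3 2 6)

g f' g' r g'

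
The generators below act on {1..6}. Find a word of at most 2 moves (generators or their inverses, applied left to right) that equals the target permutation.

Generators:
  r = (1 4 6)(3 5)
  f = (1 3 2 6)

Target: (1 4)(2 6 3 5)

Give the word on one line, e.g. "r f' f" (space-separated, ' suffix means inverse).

  after r: (1 4 6)(3 5)
  after f: (1 4)(2 6 3 5)

r f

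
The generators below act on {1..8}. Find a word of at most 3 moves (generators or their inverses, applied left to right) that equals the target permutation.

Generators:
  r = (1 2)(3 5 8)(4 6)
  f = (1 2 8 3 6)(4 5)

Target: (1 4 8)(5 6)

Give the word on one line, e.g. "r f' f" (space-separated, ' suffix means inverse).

f' r

  after f': (1 6 3 8 2)(4 5)
  after r: (1 4 8)(5 6)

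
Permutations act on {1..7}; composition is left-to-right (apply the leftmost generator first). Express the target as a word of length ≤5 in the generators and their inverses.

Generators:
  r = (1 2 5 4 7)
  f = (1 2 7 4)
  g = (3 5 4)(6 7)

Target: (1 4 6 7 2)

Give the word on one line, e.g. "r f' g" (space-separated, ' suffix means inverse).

r' g r g r'

  after r': (1 7 4 5 2)
  after g: (1 6 7 3 5 2)
  after r: (1 6)(3 4 7)
  after g: (1 7 5 4 6)
  after r': (1 4 6 7 2)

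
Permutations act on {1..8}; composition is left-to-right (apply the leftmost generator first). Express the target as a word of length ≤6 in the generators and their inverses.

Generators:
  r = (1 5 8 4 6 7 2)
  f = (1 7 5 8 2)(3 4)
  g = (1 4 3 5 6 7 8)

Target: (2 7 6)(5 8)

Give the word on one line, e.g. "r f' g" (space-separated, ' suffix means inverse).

  after g: (1 4 3 5 6 7 8)
  after r: (1 6 2)(3 8 5 7 4)
  after r: (1 7 6)(2 5)(3 4)
  after f': (2 7 6)(5 8)

g r r f'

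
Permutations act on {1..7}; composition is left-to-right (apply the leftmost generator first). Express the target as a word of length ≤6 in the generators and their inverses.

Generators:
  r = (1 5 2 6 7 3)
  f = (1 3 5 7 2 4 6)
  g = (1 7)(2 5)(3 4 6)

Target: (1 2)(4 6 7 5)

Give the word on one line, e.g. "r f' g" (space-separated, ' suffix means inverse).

g' r g' r'

  after g': (1 7)(2 5)(3 6 4)
  after r: (1 3 7 5 6 4)
  after g': (1 6 3)(2 5 4 7)
  after r': (1 2)(4 6 7 5)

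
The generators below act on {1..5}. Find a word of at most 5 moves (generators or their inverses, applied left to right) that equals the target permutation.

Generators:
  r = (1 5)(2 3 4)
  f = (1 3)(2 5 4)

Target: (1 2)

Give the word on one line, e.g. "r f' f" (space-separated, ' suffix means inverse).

r' f' r' f' f'

  after r': (1 5)(2 4 3)
  after f': (1 2 5 3 4)
  after r': (1 4 5 2)
  after f': (1 5 4 2 3)
  after f': (1 2)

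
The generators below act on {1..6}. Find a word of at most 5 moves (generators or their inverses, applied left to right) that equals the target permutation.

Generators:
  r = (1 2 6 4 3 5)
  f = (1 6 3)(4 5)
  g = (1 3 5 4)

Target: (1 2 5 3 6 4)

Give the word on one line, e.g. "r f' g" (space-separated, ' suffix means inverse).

  after g: (1 3 5 4)
  after r': (1 4 5 6 2)
  after r': (1 6)(2 5)(3 4)
  after r': (1 2 3 6 5)
  after g: (1 2 5 3 6 4)

g r' r' r' g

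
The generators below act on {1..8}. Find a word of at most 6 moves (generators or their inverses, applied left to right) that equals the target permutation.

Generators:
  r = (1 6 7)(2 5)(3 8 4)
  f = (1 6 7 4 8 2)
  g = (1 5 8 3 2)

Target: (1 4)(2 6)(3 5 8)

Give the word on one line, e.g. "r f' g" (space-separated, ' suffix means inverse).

  after r': (1 7 6)(2 5)(3 4 8)
  after g': (1 7 6 2)(3 4 5)
  after f: (1 4 5 3 8 2 6)
  after g': (1 4)(2 6)(3 5 8)

r' g' f g'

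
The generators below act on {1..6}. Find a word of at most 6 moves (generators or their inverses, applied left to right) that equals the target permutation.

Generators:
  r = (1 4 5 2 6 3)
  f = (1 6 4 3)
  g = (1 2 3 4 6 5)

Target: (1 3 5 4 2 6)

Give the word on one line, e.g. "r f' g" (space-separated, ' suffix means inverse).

g' r r f g'

  after g': (1 5 6 4 3 2)
  after r: (1 2 4)(3 6 5)
  after r: (1 6 2 5)
  after f: (1 4 3)(2 5 6)
  after g': (1 3 5 4 2 6)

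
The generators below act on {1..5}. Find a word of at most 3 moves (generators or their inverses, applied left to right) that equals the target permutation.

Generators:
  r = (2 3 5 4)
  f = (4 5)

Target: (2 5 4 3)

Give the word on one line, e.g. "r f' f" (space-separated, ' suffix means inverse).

f r' f

  after f: (4 5)
  after r': (2 4 3)
  after f: (2 5 4 3)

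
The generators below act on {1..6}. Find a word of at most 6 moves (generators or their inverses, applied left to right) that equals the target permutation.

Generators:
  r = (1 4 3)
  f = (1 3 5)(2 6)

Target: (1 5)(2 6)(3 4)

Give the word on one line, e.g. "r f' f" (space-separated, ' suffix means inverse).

f' r' f' r f'

  after f': (1 5 3)(2 6)
  after r': (1 5 4)(2 6)
  after f': (1 3)(4 5)
  after r: (3 4 5)
  after f': (1 5)(2 6)(3 4)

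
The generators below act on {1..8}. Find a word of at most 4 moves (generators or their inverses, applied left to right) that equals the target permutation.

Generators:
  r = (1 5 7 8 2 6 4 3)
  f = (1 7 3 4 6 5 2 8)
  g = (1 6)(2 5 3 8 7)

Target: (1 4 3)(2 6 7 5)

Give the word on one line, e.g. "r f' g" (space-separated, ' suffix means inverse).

r' f g

  after r': (1 3 4 6 2 8 7 5)
  after f: (1 4 5 7 2)(3 6 8)
  after g: (1 4 3)(2 6 7 5)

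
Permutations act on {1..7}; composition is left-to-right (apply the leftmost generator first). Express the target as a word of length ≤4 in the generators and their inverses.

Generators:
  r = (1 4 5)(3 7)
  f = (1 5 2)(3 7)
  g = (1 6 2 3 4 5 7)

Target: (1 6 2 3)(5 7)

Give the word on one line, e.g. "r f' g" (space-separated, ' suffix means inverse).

g r r

  after g: (1 6 2 3 4 5 7)
  after r: (1 6 2 7 4)(3 5)
  after r: (1 6 2 3)(5 7)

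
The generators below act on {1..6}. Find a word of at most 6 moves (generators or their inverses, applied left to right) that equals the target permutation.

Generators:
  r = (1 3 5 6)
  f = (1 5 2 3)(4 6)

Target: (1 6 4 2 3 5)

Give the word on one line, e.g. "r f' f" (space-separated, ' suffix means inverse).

f r f' f'

  after f: (1 5 2 3)(4 6)
  after r: (1 6 4)(2 5)
  after f': (1 4 3 2)
  after f': (1 6 4 2 3 5)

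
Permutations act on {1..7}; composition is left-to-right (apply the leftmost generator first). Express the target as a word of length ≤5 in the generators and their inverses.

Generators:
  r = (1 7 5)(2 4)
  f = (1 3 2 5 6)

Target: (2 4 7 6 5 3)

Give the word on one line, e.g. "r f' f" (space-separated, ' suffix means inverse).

r f r r

  after r: (1 7 5)(2 4)
  after f: (1 7 6)(2 4 5 3)
  after r: (1 5 3 4)(6 7)
  after r: (2 4 7 6 5 3)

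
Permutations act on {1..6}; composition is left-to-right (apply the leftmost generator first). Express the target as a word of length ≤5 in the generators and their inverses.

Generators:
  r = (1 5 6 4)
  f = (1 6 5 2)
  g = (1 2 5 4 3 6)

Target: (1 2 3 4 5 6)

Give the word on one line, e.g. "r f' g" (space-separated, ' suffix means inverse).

  after f': (1 2 5 6)
  after f': (1 5)(2 6)
  after g': (1 2 3 4 5 6)

f' f' g'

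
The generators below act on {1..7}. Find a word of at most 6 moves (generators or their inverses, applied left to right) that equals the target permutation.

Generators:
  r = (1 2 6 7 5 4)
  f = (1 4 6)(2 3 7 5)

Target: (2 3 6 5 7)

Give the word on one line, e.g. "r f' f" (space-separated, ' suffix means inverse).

r r f' r

  after r: (1 2 6 7 5 4)
  after r: (1 6 5)(2 7 4)
  after f': (1 4 5 6 7)(2 3)
  after r: (2 3 6 5 7)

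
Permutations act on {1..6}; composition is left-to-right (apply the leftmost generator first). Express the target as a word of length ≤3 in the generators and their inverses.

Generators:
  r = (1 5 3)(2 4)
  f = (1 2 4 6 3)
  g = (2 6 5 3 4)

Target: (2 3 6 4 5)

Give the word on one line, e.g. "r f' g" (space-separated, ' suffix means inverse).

  after g': (2 4 3 5 6)
  after g': (2 3 6 4 5)

g' g'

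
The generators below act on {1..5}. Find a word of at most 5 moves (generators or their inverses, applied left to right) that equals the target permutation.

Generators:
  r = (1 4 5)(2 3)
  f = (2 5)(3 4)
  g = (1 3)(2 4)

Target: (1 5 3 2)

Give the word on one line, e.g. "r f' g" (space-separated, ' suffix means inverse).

g r' f

  after g: (1 3)(2 4)
  after r': (1 2)(3 5 4)
  after f: (1 5 3 2)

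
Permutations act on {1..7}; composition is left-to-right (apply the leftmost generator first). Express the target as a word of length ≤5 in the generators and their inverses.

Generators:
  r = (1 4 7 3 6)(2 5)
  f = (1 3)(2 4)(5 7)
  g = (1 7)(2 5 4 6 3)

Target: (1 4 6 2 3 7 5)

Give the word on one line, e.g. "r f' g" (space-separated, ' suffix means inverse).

r g f g'

  after r: (1 4 7 3 6)(2 5)
  after g: (1 6 7 2 4)
  after f: (1 6 5 7 4 3)
  after g': (1 4 6 2 3 7 5)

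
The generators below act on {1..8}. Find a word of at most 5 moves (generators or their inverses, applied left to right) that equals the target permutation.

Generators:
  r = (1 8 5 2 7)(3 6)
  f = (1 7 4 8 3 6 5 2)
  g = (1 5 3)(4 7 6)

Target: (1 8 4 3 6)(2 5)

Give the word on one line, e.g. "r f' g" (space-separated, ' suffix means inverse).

  after g: (1 5 3)(4 7 6)
  after g: (1 3 5)(4 6 7)
  after f': (1 8 4 3 6)(2 5)

g g f'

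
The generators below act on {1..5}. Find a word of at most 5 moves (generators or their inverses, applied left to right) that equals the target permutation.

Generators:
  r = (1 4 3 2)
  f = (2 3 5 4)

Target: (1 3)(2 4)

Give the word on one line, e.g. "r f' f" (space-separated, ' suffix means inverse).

  after f': (2 4 5 3)
  after f': (2 5)(3 4)
  after r': (1 2 5 3)
  after f: (1 3)(2 4)

f' f' r' f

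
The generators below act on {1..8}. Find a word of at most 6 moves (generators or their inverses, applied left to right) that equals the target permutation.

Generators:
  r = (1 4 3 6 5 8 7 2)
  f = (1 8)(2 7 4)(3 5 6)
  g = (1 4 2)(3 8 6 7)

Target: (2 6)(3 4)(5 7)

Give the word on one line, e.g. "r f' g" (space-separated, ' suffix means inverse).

  after f: (1 8)(2 7 4)(3 5 6)
  after g': (1 3 5 8 2 6 7)
  after f': (1 6 2 5)(4 7 8)
  after g': (1 8)(2 5)(3 7)(4 6)
  after f: (2 6)(3 4)(5 7)

f g' f' g' f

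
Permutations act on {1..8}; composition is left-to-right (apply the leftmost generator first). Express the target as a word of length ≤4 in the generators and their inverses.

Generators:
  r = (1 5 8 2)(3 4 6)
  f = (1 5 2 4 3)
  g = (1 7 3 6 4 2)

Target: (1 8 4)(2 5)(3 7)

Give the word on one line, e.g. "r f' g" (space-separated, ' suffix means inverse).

g' r' f f

  after g': (1 2 4 6 3 7)
  after r': (1 8 5)(2 3 7)
  after f: (1 8 2)(3 7 4)
  after f: (1 8 4)(2 5)(3 7)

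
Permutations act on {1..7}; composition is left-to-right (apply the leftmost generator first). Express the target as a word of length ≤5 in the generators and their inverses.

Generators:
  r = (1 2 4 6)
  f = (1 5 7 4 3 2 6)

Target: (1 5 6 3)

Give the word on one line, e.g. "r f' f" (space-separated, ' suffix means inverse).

  after f': (1 6 2 3 4 7 5)
  after r: (2 3 6 4 7 5)
  after f: (1 5 6 3)

f' r f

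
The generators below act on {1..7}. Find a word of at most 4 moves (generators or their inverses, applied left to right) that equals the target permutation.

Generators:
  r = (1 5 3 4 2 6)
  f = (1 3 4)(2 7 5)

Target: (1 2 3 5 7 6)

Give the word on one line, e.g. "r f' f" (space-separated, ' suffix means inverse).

f f r

  after f: (1 3 4)(2 7 5)
  after f: (1 4 3)(2 5 7)
  after r: (1 2 3 5 7 6)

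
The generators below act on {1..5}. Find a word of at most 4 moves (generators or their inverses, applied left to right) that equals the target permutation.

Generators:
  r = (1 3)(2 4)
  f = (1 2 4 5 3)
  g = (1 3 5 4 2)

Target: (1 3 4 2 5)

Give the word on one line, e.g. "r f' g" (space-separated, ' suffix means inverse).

  after f': (1 3 5 4 2)
  after r': (2 3 5)
  after g: (1 3 4 2 5)

f' r' g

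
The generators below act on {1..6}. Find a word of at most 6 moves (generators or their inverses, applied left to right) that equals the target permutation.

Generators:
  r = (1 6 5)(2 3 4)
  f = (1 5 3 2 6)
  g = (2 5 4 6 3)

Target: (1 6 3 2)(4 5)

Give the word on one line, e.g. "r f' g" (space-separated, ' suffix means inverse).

g r' f' g f'

  after g: (2 5 4 6 3)
  after r': (1 5 3 4)(2 6)
  after f': (3 4 6)
  after g: (2 5 4 3 6)
  after f': (1 6 3 2)(4 5)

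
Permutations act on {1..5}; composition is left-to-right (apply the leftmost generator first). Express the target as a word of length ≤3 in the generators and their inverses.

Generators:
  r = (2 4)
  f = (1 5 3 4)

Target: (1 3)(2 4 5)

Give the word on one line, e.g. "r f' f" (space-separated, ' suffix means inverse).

  after f': (1 4 3 5)
  after f': (1 3)(4 5)
  after r': (1 3)(2 4 5)

f' f' r'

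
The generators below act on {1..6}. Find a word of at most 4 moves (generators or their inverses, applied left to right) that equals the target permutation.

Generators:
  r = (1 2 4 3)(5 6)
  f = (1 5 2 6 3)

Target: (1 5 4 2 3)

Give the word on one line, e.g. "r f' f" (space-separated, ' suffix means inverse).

  after f: (1 5 2 6 3)
  after f: (1 2 3 5 6)
  after f: (1 6 5 3 2)
  after r': (1 5 4 2 3)

f f f r'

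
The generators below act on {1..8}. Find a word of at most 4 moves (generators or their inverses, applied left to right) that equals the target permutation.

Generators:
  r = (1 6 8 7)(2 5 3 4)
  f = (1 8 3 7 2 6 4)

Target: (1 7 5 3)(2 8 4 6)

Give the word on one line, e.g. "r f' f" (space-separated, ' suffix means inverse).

f r

  after f: (1 8 3 7 2 6 4)
  after r: (1 7 5 3)(2 8 4 6)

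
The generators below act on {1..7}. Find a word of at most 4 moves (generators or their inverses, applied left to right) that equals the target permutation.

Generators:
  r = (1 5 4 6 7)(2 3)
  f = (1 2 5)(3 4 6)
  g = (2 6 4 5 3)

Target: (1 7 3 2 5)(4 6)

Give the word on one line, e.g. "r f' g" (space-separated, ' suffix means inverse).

  after g': (2 3 5 4 6)
  after r': (1 7 6 3)
  after f: (1 7 3 2 5)(4 6)

g' r' f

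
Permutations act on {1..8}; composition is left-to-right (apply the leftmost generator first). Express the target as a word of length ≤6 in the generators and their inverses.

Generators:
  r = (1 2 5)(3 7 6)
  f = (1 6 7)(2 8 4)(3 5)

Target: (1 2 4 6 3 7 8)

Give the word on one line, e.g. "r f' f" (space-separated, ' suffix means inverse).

f r f r'

  after f: (1 6 7)(2 8 4)(3 5)
  after r: (1 3)(2 8 4 5 7)
  after f: (1 5)(2 4 3 6 7 8)
  after r': (1 2 4 6 3 7 8)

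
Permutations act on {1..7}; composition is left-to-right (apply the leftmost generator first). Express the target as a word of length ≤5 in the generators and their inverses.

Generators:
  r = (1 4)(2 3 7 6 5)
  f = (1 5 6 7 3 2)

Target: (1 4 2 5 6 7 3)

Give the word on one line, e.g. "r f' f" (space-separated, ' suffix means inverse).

  after r: (1 4)(2 3 7 6 5)
  after r: (2 7 5 3 6)
  after r: (1 4)(2 6 3 5 7)
  after f': (1 4 2 5 6 7 3)

r r r f'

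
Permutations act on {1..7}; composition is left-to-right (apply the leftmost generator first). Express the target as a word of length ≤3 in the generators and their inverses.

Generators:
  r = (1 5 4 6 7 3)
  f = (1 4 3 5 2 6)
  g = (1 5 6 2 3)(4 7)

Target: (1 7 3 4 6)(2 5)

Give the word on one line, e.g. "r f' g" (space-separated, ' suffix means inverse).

g f' r'

  after g: (1 5 6 2 3)(4 7)
  after f': (1 3 6 5 2 4 7)
  after r': (1 7 3 4 6)(2 5)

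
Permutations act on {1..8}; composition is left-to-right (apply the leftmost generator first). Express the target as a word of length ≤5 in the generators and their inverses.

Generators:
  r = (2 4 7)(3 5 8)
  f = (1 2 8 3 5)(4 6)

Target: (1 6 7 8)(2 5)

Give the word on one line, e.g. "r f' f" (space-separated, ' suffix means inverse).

  after f: (1 2 8 3 5)(4 6)
  after r: (1 4 6 7 2 3 8 5)
  after f: (1 6 7 8)(2 5)

f r f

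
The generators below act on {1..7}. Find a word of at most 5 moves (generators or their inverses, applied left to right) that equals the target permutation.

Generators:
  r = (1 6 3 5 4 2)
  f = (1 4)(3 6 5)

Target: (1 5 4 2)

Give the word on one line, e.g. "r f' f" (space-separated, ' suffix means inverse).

r f' f'

  after r: (1 6 3 5 4 2)
  after f': (1 3 6 5)(2 4)
  after f': (1 5 4 2)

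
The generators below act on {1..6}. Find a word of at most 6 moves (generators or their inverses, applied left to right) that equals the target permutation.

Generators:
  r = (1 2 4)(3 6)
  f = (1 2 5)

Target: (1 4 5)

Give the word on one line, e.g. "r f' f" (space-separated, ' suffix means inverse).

f' r f' r

  after f': (1 5 2)
  after r: (1 5 4)(3 6)
  after f': (1 2)(3 6)(4 5)
  after r: (1 4 5)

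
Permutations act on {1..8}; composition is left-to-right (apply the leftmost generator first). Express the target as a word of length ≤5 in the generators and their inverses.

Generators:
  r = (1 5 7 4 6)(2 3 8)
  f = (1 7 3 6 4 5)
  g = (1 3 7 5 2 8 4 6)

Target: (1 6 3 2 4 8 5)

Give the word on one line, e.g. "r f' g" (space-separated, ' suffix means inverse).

r f g'

  after r: (1 5 7 4 6)(2 3 8)
  after f: (2 6 7 5 3 8)
  after g': (1 6 3 2 4 8 5)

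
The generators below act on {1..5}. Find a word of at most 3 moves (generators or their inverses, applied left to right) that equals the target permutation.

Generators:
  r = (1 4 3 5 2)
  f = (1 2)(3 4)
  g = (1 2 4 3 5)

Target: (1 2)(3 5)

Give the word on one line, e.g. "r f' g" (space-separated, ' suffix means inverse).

  after g': (1 5 3 4 2)
  after f': (1 5 4)
  after r: (1 2)(3 5)

g' f' r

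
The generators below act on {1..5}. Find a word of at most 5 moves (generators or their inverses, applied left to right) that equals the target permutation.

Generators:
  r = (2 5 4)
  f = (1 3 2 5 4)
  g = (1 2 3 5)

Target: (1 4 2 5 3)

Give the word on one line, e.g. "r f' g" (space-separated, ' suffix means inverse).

g' f g

  after g': (1 5 3 2)
  after f: (1 4)(2 3 5)
  after g: (1 4 2 5 3)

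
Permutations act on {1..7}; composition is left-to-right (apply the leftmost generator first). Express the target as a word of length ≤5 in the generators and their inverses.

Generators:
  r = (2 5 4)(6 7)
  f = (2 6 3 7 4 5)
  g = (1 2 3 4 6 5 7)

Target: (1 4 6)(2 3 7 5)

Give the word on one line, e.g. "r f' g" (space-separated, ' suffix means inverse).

  after g: (1 2 3 4 6 5 7)
  after r': (1 4 7)(2 3 5 6)
  after g': (1 3 6)(4 5)
  after f: (1 7 4 2 6)
  after f: (1 4 6)(2 3 7 5)

g r' g' f f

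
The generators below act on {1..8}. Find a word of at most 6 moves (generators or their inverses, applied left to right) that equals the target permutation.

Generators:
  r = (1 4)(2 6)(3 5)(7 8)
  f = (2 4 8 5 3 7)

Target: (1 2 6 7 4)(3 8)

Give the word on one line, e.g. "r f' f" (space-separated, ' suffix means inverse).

  after r: (1 4)(2 6)(3 5)(7 8)
  after f': (1 2 6 7 4)(3 8)
  after r': (1 6 8 5 3 7)
  after r': (1 2 6 7 4)(3 8)

r f' r' r'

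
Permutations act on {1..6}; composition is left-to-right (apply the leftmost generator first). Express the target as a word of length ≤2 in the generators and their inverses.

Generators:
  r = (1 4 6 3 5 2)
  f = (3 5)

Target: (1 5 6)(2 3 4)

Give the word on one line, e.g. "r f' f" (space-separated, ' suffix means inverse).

  after r': (1 2 5 3 6 4)
  after r': (1 5 6)(2 3 4)

r' r'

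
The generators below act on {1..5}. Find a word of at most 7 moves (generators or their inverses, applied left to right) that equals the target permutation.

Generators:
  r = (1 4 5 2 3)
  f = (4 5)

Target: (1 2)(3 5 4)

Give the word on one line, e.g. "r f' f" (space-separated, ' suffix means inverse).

  after r': (1 3 2 5 4)
  after f': (1 3 2 4)
  after f': (1 3 2 5 4)
  after f': (1 3 2 4)
  after r': (1 2)(3 5 4)

r' f' f' f' r'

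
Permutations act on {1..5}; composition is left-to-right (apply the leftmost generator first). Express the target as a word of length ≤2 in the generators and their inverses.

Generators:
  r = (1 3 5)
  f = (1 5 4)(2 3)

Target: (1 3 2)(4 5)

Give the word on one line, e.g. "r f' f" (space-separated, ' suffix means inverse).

  after f: (1 5 4)(2 3)
  after r': (1 3 2)(4 5)

f r'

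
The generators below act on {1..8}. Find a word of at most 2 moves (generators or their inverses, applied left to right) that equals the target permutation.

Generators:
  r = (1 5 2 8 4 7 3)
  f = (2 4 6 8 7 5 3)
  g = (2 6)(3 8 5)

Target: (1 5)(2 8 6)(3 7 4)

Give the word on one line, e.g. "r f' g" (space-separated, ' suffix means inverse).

r' g'

  after r': (1 3 7 4 8 2 5)
  after g': (1 5)(2 8 6)(3 7 4)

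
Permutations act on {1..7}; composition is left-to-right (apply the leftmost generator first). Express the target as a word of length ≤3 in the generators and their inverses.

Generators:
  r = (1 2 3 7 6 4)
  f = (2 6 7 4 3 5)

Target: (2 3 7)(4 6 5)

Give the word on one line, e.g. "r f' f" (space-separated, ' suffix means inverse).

f' f'

  after f': (2 5 3 4 7 6)
  after f': (2 3 7)(4 6 5)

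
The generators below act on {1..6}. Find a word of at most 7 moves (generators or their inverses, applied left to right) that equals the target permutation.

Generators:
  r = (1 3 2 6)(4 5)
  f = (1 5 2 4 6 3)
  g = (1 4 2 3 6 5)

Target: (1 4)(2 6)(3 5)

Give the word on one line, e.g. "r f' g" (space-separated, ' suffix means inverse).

  after r': (1 6 2 3)(4 5)
  after g: (1 5 2 6 3 4)
  after g: (2 5 3)
  after f: (1 5)(3 4 6)
  after r: (1 4)(2 6)(3 5)

r' g g f r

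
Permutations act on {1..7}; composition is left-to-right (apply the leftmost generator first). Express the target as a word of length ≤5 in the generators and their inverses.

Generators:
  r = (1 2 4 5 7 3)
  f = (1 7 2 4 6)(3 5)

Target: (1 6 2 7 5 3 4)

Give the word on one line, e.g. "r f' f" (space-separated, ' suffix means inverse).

f r' r' f

  after f: (1 7 2 4 6)(3 5)
  after r': (1 5 7)(3 4 6)
  after r': (1 4 6 7 3 2)
  after f: (1 6 2 7 5 3 4)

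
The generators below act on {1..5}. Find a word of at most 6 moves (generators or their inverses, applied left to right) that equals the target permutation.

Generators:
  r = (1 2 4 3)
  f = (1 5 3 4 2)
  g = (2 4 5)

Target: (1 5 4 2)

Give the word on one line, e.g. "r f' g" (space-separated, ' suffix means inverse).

  after g: (2 4 5)
  after f': (1 2 3 5 4)
  after g: (1 4)(2 3)
  after g: (1 5 2 3 4)
  after r: (1 5 4 2)

g f' g g r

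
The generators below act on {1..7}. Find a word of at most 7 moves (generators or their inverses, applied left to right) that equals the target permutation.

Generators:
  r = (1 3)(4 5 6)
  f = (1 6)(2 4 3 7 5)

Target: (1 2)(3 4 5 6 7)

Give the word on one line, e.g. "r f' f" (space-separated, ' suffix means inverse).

f r' f r r

  after f: (1 6)(2 4 3 7 5)
  after r': (1 5 2 6 3 7 4)
  after f: (1 2)(3 5 4 6 7)
  after r: (1 2 3 6 7)
  after r: (1 2)(3 4 5 6 7)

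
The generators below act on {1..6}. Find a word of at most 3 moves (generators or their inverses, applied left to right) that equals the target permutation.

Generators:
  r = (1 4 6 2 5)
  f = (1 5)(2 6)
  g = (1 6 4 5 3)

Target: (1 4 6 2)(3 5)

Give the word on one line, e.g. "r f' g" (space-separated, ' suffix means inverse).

f g'

  after f: (1 5)(2 6)
  after g': (1 4 6 2)(3 5)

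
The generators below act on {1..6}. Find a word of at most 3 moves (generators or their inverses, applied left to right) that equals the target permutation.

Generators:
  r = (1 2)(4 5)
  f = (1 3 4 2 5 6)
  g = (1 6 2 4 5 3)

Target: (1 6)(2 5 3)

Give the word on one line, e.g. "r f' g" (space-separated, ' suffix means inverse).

  after g: (1 6 2 4 5 3)
  after r: (1 6)(2 5 3)

g r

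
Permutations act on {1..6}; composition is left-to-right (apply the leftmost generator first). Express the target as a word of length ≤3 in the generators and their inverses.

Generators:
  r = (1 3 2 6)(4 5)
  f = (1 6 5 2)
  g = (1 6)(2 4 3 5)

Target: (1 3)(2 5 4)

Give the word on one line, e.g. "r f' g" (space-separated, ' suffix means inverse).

  after r: (1 3 2 6)(4 5)
  after f: (1 3)(2 5 4)

r f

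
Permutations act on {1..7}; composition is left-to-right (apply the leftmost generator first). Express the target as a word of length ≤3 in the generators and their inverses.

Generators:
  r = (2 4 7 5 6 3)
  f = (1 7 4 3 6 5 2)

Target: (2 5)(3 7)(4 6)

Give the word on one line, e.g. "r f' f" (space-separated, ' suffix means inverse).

r r r

  after r: (2 4 7 5 6 3)
  after r: (2 7 6)(3 4 5)
  after r: (2 5)(3 7)(4 6)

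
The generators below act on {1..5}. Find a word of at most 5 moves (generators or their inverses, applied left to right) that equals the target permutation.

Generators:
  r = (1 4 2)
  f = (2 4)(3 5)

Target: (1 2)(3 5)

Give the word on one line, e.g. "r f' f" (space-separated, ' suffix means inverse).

f' r r f' f'

  after f': (2 4)(3 5)
  after r: (1 4)(3 5)
  after r: (1 2)(3 5)
  after f': (1 4 2)
  after f': (1 2)(3 5)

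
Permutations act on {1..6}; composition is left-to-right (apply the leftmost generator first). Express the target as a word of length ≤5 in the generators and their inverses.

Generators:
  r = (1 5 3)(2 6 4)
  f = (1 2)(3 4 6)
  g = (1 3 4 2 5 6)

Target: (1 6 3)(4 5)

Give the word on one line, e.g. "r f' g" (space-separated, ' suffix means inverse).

r' f r r

  after r': (1 3 5)(2 4 6)
  after f: (1 4 3 5 2 6)
  after r: (1 2 4)(5 6)
  after r: (1 6 3)(4 5)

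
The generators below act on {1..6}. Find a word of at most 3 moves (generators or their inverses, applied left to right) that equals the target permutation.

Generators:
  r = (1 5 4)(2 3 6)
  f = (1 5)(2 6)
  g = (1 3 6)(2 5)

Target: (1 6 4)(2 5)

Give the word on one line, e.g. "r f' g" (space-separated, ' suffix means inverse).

g r' f'

  after g: (1 3 6)(2 5)
  after r': (1 2)(4 5 6)
  after f': (1 6 4)(2 5)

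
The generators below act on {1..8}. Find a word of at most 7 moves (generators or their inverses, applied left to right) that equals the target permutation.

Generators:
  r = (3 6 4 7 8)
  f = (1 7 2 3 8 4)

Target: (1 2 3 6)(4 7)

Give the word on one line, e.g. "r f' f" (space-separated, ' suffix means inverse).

r' r' f f r

  after r': (3 8 7 4 6)
  after r': (3 7 6 8 4)
  after f: (1 7 6 4 8)(2 3)
  after f: (1 2 8 7 6)
  after r: (1 2 3 6)(4 7)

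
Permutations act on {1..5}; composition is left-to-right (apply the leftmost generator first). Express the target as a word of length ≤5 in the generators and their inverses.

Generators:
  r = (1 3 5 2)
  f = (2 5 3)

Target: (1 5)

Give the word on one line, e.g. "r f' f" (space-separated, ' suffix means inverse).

f r' f

  after f: (2 5 3)
  after r': (1 2 3 5)
  after f: (1 5)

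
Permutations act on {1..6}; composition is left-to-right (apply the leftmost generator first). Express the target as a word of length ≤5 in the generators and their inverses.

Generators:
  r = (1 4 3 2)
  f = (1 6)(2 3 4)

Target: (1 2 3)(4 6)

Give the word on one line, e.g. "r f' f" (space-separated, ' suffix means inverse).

  after r': (1 2 3 4)
  after f: (1 3 2 4 6)
  after r: (1 2 3)(4 6)

r' f r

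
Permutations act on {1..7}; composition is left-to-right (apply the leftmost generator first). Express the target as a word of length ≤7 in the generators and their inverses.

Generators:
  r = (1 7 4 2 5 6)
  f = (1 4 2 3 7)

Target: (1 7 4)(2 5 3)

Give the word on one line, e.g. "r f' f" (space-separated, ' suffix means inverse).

f r' f' r f

  after f: (1 4 2 3 7)
  after r': (1 7 6 5 2 3)
  after f': (1 3 7 6 5 4)
  after r: (1 3 4 7)(2 5)
  after f: (1 7 4)(2 5 3)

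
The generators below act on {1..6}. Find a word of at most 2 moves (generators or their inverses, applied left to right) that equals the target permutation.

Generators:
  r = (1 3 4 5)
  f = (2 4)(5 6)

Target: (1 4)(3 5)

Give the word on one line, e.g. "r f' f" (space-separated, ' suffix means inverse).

  after r: (1 3 4 5)
  after r: (1 4)(3 5)

r r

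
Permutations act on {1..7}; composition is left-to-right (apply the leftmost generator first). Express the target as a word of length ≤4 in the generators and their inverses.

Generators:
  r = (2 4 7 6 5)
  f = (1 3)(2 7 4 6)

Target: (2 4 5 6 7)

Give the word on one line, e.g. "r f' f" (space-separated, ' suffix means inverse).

  after f: (1 3)(2 7 4 6)
  after r: (1 3)(2 6 4 5)
  after f': (2 4 5 6 7)

f r f'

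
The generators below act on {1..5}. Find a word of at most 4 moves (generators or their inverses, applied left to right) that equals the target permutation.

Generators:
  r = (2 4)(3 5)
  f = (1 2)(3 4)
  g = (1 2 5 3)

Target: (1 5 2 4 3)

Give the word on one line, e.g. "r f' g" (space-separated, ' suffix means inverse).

  after f: (1 2)(3 4)
  after r': (1 4 5 3 2)
  after f': (1 3)(4 5)
  after r': (1 5 2 4 3)

f r' f' r'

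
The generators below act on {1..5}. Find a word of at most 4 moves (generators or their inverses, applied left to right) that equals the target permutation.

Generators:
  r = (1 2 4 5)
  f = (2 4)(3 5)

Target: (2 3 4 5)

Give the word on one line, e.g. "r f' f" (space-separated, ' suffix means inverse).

r r f' r'

  after r: (1 2 4 5)
  after r: (1 4)(2 5)
  after f': (1 2 3 5 4)
  after r': (2 3 4 5)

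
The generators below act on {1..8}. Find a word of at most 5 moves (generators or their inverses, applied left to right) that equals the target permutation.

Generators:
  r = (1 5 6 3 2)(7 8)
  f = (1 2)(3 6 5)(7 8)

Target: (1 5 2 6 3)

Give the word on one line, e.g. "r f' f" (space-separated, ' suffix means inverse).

f' r' r' f

  after f': (1 2)(3 5 6)(7 8)
  after r': (1 3)
  after r': (1 6 5)(2 3)(7 8)
  after f: (1 5 2 6 3)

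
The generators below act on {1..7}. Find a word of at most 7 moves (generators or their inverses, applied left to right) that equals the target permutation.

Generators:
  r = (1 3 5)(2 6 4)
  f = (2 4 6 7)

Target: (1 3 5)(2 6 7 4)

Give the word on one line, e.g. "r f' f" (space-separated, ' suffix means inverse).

  after r': (1 5 3)(2 4 6)
  after f: (1 5 3)(2 6 4 7)
  after f: (1 5 3)(2 7 4)
  after r': (1 3 5)(2 7 6)
  after f': (1 3 5)(2 6 7 4)

r' f f r' f'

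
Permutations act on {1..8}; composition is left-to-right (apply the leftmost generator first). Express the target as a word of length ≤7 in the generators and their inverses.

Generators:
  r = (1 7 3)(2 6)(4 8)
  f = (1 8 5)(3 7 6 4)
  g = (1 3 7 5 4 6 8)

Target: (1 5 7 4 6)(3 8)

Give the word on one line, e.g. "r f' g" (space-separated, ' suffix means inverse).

g f' f' f' g

  after g: (1 3 7 5 4 6 8)
  after f': (1 4 7 8 5 6)
  after f': (1 6 5 7)(3 4)
  after f': (1 7 5 3 6 8)
  after g: (1 5 7 4 6)(3 8)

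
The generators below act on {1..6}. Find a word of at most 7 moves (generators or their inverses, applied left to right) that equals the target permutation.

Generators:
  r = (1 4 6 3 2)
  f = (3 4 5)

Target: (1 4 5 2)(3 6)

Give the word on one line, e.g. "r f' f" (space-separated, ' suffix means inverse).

f r f' f' f'

  after f: (3 4 5)
  after r: (1 4 5 2)(3 6)
  after f': (1 3 6 5 2)
  after f': (1 5 2)(3 6 4)
  after f': (1 4 5 2)(3 6)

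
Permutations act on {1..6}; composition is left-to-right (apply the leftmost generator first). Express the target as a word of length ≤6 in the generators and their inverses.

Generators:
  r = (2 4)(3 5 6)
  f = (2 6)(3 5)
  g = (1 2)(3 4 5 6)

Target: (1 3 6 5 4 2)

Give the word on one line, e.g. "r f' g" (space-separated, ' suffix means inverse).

  after g: (1 2)(3 4 5 6)
  after f: (1 6 5 2)(3 4)
  after r': (1 5 4 6 3 2)
  after f': (1 3 6 5 4 2)

g f r' f'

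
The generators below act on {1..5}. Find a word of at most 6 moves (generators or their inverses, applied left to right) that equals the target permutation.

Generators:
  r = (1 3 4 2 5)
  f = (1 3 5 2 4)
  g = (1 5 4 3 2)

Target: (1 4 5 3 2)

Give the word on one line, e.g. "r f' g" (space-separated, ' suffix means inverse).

  after f: (1 3 5 2 4)
  after r': (2 3)(4 5)
  after g: (1 5 3)
  after r': (1 2 4 3 5)
  after f: (1 4 5 3 2)

f r' g r' f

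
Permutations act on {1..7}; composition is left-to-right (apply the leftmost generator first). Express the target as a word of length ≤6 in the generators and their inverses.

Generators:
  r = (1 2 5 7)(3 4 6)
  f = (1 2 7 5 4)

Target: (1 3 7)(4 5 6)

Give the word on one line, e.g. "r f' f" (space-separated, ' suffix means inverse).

  after f': (1 4 5 7 2)
  after r: (1 6 3 4 7 5)
  after f': (1 6 3 5 4 2)
  after r: (1 3 7)(4 5 6)

f' r f' r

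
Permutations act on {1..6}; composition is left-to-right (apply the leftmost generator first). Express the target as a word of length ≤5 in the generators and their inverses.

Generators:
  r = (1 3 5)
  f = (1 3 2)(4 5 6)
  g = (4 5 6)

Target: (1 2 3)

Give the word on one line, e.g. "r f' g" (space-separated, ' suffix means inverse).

f g f

  after f: (1 3 2)(4 5 6)
  after g: (1 3 2)(4 6 5)
  after f: (1 2 3)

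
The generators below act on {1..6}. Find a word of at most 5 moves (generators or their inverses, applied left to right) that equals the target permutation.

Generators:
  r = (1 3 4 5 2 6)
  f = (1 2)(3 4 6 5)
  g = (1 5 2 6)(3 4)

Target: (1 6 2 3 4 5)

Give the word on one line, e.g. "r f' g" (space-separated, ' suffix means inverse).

  after g: (1 5 2 6)(3 4)
  after g: (1 2)(5 6)
  after r: (1 6 2 3 4 5)

g g r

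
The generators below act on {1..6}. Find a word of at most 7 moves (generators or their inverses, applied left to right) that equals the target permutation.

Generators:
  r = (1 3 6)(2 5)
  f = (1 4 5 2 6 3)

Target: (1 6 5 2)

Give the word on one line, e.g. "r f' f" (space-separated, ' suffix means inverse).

f r' f r f

  after f: (1 4 5 2 6 3)
  after r': (1 4 2 3 6)
  after f: (1 5 2)(4 6)
  after r: (1 2 3 6 4)
  after f: (1 6 5 2)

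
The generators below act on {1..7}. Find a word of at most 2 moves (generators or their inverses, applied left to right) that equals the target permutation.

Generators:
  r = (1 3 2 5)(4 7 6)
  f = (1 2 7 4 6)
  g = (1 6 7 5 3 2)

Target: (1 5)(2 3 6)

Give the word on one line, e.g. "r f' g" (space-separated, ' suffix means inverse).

r' f'

  after r': (1 5 2 3)(4 6 7)
  after f': (1 5)(2 3 6)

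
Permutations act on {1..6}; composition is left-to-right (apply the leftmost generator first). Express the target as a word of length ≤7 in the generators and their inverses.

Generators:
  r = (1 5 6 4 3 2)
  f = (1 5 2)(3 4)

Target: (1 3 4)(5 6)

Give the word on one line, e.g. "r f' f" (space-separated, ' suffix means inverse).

  after f: (1 5 2)(3 4)
  after r: (1 6 4 2 5)
  after f: (1 6 3 4)
  after r: (1 4 5 6 2)
  after f': (1 3 4)(5 6)

f r f r f'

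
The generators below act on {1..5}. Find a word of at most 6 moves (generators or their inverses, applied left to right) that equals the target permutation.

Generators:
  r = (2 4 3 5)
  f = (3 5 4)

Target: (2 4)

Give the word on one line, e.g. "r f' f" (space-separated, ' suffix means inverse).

  after f': (3 4 5)
  after r': (2 5 4 3)
  after r': (2 3 5)
  after r': (2 4)

f' r' r' r'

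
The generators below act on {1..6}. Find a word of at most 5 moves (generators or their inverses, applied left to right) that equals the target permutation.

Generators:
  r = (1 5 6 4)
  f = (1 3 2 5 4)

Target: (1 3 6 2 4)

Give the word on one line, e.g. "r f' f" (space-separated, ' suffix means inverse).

  after r: (1 5 6 4)
  after f': (1 2 3)(5 6)
  after f': (1 3 4 5 6 2)
  after r': (1 3 6 2 4)

r f' f' r'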